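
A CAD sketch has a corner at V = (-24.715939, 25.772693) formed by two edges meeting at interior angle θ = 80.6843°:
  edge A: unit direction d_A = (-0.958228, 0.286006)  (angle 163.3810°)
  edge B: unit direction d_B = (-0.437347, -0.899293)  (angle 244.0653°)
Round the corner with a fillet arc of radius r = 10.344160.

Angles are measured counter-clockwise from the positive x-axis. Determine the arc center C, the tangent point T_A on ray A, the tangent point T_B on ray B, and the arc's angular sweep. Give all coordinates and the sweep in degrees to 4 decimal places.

bisector direction at 203.7231° = (-0.915500,-0.402318)
center distance |VC| = r/sin(θ/2) = 10.344160/sin(40.3421°) = 15.979222
C = V + |VC|·bis = (-39.3449,19.3440)
T_A = V + ((C−V)·d_A)·d_A = V + 12.1792·d_A = (-36.3864,29.2560)
T_B = V + ((C−V)·d_B)·d_B = V + 12.1792·d_B = (-30.0425,14.8200)
sweep = 180° − θ = 99.3157°

center=(-39.3449,19.3440) T_A=(-36.3864,29.2560) T_B=(-30.0425,14.8200) sweep=99.3157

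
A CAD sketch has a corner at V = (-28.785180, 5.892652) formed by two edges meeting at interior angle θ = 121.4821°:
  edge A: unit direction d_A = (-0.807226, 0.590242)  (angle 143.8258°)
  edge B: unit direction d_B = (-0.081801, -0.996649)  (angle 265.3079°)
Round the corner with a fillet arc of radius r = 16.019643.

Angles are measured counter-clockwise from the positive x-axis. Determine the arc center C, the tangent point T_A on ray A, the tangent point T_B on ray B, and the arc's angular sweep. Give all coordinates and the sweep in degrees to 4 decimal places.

center=(-45.4853,-1.7416) T_A=(-36.0298,11.1899) T_B=(-29.5193,-3.0520) sweep=58.5179

bisector direction at 204.5669° = (-0.909477,-0.415755)
center distance |VC| = r/sin(θ/2) = 16.019643/sin(60.7411°) = 18.362313
C = V + |VC|·bis = (-45.4853,-1.7416)
T_A = V + ((C−V)·d_A)·d_A = V + 8.9747·d_A = (-36.0298,11.1899)
T_B = V + ((C−V)·d_B)·d_B = V + 8.9747·d_B = (-29.5193,-3.0520)
sweep = 180° − θ = 58.5179°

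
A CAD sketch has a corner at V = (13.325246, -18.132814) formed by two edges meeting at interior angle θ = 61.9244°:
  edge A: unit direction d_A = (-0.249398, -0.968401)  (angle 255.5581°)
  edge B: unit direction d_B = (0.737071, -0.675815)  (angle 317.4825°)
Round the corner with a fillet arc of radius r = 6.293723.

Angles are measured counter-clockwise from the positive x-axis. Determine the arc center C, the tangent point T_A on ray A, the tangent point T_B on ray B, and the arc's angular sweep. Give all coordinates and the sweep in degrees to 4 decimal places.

bisector direction at 286.5203° = (0.284355,-0.958719)
center distance |VC| = r/sin(θ/2) = 6.293723/sin(30.9622°) = 12.233353
C = V + |VC|·bis = (16.8039,-29.8612)
T_A = V + ((C−V)·d_A)·d_A = V + 10.4902·d_A = (10.7090,-28.2915)
T_B = V + ((C−V)·d_B)·d_B = V + 10.4902·d_B = (21.0573,-25.2222)
sweep = 180° − θ = 118.0756°

center=(16.8039,-29.8612) T_A=(10.7090,-28.2915) T_B=(21.0573,-25.2222) sweep=118.0756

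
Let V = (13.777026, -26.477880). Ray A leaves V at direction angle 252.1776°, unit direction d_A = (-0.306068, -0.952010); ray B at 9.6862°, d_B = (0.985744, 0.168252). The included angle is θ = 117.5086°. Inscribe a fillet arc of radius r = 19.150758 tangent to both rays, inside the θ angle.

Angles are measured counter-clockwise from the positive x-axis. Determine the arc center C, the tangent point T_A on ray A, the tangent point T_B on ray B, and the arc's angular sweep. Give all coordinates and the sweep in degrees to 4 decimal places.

center=(28.4525,-43.4007) T_A=(10.2208,-37.5393) T_B=(25.2304,-24.5230) sweep=62.4914

bisector direction at 310.9319° = (0.655162,-0.755489)
center distance |VC| = r/sin(θ/2) = 19.150758/sin(58.7543°) = 22.399836
C = V + |VC|·bis = (28.4525,-43.4007)
T_A = V + ((C−V)·d_A)·d_A = V + 11.6190·d_A = (10.2208,-37.5393)
T_B = V + ((C−V)·d_B)·d_B = V + 11.6190·d_B = (25.2304,-24.5230)
sweep = 180° − θ = 62.4914°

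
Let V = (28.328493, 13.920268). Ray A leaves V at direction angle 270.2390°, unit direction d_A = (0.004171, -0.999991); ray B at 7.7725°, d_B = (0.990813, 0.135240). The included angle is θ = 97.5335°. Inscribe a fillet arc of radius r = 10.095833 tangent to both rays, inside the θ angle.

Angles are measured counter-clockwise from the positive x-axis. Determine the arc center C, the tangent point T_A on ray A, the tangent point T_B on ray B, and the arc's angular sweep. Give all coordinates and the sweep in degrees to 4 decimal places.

center=(38.4611,5.1139) T_A=(28.3654,5.0718) T_B=(37.0958,15.1170) sweep=82.4665

bisector direction at 319.0057° = (0.754775,-0.655983)
center distance |VC| = r/sin(θ/2) = 10.095833/sin(48.7668°) = 13.424729
C = V + |VC|·bis = (38.4611,5.1139)
T_A = V + ((C−V)·d_A)·d_A = V + 8.8486·d_A = (28.3654,5.0718)
T_B = V + ((C−V)·d_B)·d_B = V + 8.8486·d_B = (37.0958,15.1170)
sweep = 180° − θ = 82.4665°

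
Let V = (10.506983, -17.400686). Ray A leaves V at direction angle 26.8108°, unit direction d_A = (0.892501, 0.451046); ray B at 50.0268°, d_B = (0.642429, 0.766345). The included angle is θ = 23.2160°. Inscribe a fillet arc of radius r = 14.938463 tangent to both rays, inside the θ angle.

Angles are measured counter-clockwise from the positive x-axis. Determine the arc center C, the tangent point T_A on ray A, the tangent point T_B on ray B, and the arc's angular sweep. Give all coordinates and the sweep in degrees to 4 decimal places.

bisector direction at 38.4188° = (0.783490,0.621405)
center distance |VC| = r/sin(θ/2) = 14.938463/sin(11.6080°) = 74.241412
C = V + |VC|·bis = (68.6744,28.7333)
T_A = V + ((C−V)·d_A)·d_A = V + 72.7230·d_A = (75.4123,15.4007)
T_B = V + ((C−V)·d_B)·d_B = V + 72.7230·d_B = (57.2263,38.3302)
sweep = 180° − θ = 156.7840°

center=(68.6744,28.7333) T_A=(75.4123,15.4007) T_B=(57.2263,38.3302) sweep=156.7840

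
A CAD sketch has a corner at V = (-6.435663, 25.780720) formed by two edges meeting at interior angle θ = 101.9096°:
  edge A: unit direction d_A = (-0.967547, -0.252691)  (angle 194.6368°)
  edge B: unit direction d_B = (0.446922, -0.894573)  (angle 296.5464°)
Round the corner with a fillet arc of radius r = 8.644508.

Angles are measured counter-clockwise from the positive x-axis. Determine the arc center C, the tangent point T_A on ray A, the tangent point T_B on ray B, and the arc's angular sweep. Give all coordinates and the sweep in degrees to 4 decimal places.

center=(-11.0352,15.6450) T_A=(-13.2196,24.0090) T_B=(-3.3021,19.5084) sweep=78.0904

bisector direction at 245.5916° = (-0.413238,-0.910623)
center distance |VC| = r/sin(θ/2) = 8.644508/sin(50.9548°) = 11.130517
C = V + |VC|·bis = (-11.0352,15.6450)
T_A = V + ((C−V)·d_A)·d_A = V + 7.0115·d_A = (-13.2196,24.0090)
T_B = V + ((C−V)·d_B)·d_B = V + 7.0115·d_B = (-3.3021,19.5084)
sweep = 180° − θ = 78.0904°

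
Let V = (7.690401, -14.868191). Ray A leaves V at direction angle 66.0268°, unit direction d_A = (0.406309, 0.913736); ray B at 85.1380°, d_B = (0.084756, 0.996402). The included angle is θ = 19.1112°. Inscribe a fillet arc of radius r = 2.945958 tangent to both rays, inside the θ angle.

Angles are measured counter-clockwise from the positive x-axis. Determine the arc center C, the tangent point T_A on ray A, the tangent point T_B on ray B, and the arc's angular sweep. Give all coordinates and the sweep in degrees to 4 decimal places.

center=(12.1090,2.3192) T_A=(14.8008,1.1222) T_B=(9.1736,2.5689) sweep=160.8888

bisector direction at 75.5824° = (0.248987,0.968507)
center distance |VC| = r/sin(θ/2) = 2.945958/sin(9.5556°) = 17.746241
C = V + |VC|·bis = (12.1090,2.3192)
T_A = V + ((C−V)·d_A)·d_A = V + 17.5000·d_A = (14.8008,1.1222)
T_B = V + ((C−V)·d_B)·d_B = V + 17.5000·d_B = (9.1736,2.5689)
sweep = 180° − θ = 160.8888°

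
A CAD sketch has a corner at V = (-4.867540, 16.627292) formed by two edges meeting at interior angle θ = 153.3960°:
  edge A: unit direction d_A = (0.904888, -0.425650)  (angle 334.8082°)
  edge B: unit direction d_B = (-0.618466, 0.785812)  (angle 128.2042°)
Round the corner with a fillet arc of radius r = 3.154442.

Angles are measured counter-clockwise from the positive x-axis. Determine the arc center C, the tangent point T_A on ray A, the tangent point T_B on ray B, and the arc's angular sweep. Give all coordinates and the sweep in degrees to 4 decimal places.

bisector direction at 51.5062° = (0.622430,0.782676)
center distance |VC| = r/sin(θ/2) = 3.154442/sin(76.6980°) = 3.241406
C = V + |VC|·bis = (-2.8500,19.1643)
T_A = V + ((C−V)·d_A)·d_A = V + 0.7458·d_A = (-4.1927,16.3098)
T_B = V + ((C−V)·d_B)·d_B = V + 0.7458·d_B = (-5.3288,17.2133)
sweep = 180° − θ = 26.6040°

center=(-2.8500,19.1643) T_A=(-4.1927,16.3098) T_B=(-5.3288,17.2133) sweep=26.6040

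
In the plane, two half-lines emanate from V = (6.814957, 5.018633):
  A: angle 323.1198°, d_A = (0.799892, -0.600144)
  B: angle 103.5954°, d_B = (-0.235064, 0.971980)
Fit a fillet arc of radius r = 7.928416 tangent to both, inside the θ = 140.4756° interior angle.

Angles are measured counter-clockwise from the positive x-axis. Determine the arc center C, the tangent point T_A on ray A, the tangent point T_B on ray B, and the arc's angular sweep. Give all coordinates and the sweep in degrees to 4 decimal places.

center=(13.8516,9.6510) T_A=(9.0934,3.3091) T_B=(6.1454,7.7873) sweep=39.5244

bisector direction at 33.3576° = (0.835255,0.549863)
center distance |VC| = r/sin(θ/2) = 7.928416/sin(70.2378°) = 8.424590
C = V + |VC|·bis = (13.8516,9.6510)
T_A = V + ((C−V)·d_A)·d_A = V + 2.8485·d_A = (9.0934,3.3091)
T_B = V + ((C−V)·d_B)·d_B = V + 2.8485·d_B = (6.1454,7.7873)
sweep = 180° − θ = 39.5244°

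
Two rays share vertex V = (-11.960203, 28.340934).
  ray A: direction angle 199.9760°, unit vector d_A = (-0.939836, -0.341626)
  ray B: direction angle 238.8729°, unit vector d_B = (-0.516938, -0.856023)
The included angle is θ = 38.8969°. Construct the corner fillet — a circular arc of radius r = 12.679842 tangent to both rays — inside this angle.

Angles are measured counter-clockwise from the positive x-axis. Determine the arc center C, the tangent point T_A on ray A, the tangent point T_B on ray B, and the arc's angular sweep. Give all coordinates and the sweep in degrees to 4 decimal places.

center=(-41.3774,4.1564) T_A=(-45.7092,16.0733) T_B=(-30.5232,-2.3983) sweep=141.1031

bisector direction at 219.4245° = (-0.772463,-0.635060)
center distance |VC| = r/sin(θ/2) = 12.679842/sin(19.4485°) = 38.082337
C = V + |VC|·bis = (-41.3774,4.1564)
T_A = V + ((C−V)·d_A)·d_A = V + 35.9094·d_A = (-45.7092,16.0733)
T_B = V + ((C−V)·d_B)·d_B = V + 35.9094·d_B = (-30.5232,-2.3983)
sweep = 180° − θ = 141.1031°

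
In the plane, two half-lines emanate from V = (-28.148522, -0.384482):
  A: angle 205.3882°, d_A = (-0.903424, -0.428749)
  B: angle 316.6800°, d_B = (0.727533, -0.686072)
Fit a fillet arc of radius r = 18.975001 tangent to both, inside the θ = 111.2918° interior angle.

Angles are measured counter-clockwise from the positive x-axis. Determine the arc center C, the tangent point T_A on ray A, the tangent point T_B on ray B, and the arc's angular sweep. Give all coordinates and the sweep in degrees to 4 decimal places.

center=(-31.7305,-23.0879) T_A=(-39.8661,-5.9454) T_B=(-18.7123,-9.2829) sweep=68.7082

bisector direction at 261.0341° = (-0.155847,-0.987781)
center distance |VC| = r/sin(θ/2) = 18.975001/sin(55.6459°) = 22.984237
C = V + |VC|·bis = (-31.7305,-23.0879)
T_A = V + ((C−V)·d_A)·d_A = V + 12.9701·d_A = (-39.8661,-5.9454)
T_B = V + ((C−V)·d_B)·d_B = V + 12.9701·d_B = (-18.7123,-9.2829)
sweep = 180° − θ = 68.7082°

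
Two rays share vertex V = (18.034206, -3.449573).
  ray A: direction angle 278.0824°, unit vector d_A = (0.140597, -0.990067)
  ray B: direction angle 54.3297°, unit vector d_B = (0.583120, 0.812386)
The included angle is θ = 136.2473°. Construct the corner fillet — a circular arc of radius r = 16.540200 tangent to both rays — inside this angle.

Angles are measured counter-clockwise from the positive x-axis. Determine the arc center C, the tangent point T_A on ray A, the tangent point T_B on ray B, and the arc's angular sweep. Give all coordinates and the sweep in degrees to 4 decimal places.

bisector direction at 346.2061° = (0.971159,-0.238431)
center distance |VC| = r/sin(θ/2) = 16.540200/sin(68.1236°) = 17.823681
C = V + |VC|·bis = (35.3438,-7.6993)
T_A = V + ((C−V)·d_A)·d_A = V + 6.6412·d_A = (18.9679,-10.0248)
T_B = V + ((C−V)·d_B)·d_B = V + 6.6412·d_B = (21.9068,1.9456)
sweep = 180° − θ = 43.7527°

center=(35.3438,-7.6993) T_A=(18.9679,-10.0248) T_B=(21.9068,1.9456) sweep=43.7527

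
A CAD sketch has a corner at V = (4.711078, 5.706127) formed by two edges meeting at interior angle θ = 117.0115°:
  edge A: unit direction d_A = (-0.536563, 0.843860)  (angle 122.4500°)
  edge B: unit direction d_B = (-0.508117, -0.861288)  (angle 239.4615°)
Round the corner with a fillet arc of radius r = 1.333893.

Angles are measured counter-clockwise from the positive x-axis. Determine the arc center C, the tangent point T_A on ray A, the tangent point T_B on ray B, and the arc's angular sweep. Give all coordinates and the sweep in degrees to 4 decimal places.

center=(3.1470,5.6800) T_A=(4.2726,6.3958) T_B=(4.2958,5.0023) sweep=62.9885

bisector direction at 180.9558° = (-0.999861,-0.016680)
center distance |VC| = r/sin(θ/2) = 1.333893/sin(58.5057°) = 1.564330
C = V + |VC|·bis = (3.1470,5.6800)
T_A = V + ((C−V)·d_A)·d_A = V + 0.8172·d_A = (4.2726,6.3958)
T_B = V + ((C−V)·d_B)·d_B = V + 0.8172·d_B = (4.2958,5.0023)
sweep = 180° − θ = 62.9885°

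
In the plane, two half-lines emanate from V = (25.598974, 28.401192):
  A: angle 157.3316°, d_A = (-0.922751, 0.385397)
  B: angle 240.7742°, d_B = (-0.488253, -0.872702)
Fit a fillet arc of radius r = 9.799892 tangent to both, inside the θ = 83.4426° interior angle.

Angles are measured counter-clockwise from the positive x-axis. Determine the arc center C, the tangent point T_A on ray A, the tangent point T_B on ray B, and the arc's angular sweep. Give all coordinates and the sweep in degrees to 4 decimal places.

bisector direction at 199.0529° = (-0.945218,-0.326441)
center distance |VC| = r/sin(θ/2) = 9.799892/sin(41.7213°) = 14.725434
C = V + |VC|·bis = (11.6802,23.5942)
T_A = V + ((C−V)·d_A)·d_A = V + 10.9909·d_A = (15.4571,32.6371)
T_B = V + ((C−V)·d_B)·d_B = V + 10.9909·d_B = (20.2326,18.8094)
sweep = 180° − θ = 96.5574°

center=(11.6802,23.5942) T_A=(15.4571,32.6371) T_B=(20.2326,18.8094) sweep=96.5574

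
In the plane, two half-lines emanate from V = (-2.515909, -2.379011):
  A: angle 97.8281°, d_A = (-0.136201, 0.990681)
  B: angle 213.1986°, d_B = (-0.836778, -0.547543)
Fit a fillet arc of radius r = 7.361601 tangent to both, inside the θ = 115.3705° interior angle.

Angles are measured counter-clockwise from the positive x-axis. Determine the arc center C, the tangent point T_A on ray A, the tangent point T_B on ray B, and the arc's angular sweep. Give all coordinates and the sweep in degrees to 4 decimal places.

center=(-10.4431,1.2314) T_A=(-3.1501,2.2341) T_B=(-6.4123,-4.9286) sweep=64.6295

bisector direction at 155.5134° = (-0.910058,0.414481)
center distance |VC| = r/sin(θ/2) = 7.361601/sin(57.6853°) = 8.710673
C = V + |VC|·bis = (-10.4431,1.2314)
T_A = V + ((C−V)·d_A)·d_A = V + 4.6565·d_A = (-3.1501,2.2341)
T_B = V + ((C−V)·d_B)·d_B = V + 4.6565·d_B = (-6.4123,-4.9286)
sweep = 180° − θ = 64.6295°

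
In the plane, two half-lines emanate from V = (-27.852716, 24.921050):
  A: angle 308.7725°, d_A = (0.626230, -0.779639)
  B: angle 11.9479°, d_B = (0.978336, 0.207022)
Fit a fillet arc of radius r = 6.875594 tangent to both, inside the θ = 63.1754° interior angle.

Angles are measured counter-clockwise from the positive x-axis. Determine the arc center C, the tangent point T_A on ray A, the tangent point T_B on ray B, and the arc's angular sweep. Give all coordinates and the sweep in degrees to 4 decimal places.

center=(-15.4901,20.5092) T_A=(-20.8505,16.2035) T_B=(-16.9135,27.2359) sweep=116.8246

bisector direction at 340.3602° = (0.941824,-0.336106)
center distance |VC| = r/sin(θ/2) = 6.875594/sin(31.5877°) = 13.126296
C = V + |VC|·bis = (-15.4901,20.5092)
T_A = V + ((C−V)·d_A)·d_A = V + 11.1815·d_A = (-20.8505,16.2035)
T_B = V + ((C−V)·d_B)·d_B = V + 11.1815·d_B = (-16.9135,27.2359)
sweep = 180° − θ = 116.8246°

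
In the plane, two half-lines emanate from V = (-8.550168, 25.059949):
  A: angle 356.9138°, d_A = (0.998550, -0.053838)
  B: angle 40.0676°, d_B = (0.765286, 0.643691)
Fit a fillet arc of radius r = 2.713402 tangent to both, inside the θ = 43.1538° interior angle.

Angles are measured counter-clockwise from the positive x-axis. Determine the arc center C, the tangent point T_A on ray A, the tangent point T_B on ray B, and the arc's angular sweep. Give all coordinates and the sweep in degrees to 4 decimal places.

bisector direction at 18.4907° = (0.948375,0.317151)
center distance |VC| = r/sin(θ/2) = 2.713402/sin(21.5769°) = 7.378394
C = V + |VC|·bis = (-1.5527,27.4000)
T_A = V + ((C−V)·d_A)·d_A = V + 6.8614·d_A = (-1.6988,24.6905)
T_B = V + ((C−V)·d_B)·d_B = V + 6.8614·d_B = (-3.2993,29.4765)
sweep = 180° − θ = 136.8462°

center=(-1.5527,27.4000) T_A=(-1.6988,24.6905) T_B=(-3.2993,29.4765) sweep=136.8462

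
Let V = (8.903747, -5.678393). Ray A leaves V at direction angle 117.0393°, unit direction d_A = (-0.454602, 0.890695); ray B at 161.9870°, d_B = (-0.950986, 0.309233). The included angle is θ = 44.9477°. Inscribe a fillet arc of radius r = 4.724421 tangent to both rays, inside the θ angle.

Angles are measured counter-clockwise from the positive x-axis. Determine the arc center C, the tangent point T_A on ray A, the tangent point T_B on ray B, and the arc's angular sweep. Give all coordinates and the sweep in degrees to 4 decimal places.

bisector direction at 139.5132° = (-0.760555,0.649274)
center distance |VC| = r/sin(θ/2) = 4.724421/sin(22.4738°) = 12.359126
C = V + |VC|·bis = (-0.4960,2.3461)
T_A = V + ((C−V)·d_A)·d_A = V + 11.4205·d_A = (3.7120,4.4938)
T_B = V + ((C−V)·d_B)·d_B = V + 11.4205·d_B = (-1.9570,-2.1468)
sweep = 180° − θ = 135.0523°

center=(-0.4960,2.3461) T_A=(3.7120,4.4938) T_B=(-1.9570,-2.1468) sweep=135.0523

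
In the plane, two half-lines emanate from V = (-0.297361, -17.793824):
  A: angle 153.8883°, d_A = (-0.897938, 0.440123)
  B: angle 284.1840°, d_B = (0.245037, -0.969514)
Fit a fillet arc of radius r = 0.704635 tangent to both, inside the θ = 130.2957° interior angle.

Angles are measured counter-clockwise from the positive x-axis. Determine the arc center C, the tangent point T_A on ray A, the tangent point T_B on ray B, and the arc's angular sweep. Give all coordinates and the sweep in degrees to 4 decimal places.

center=(-0.9005,-18.2829) T_A=(-0.5904,-17.6502) T_B=(-0.2174,-18.1102) sweep=49.7043

bisector direction at 219.0362° = (-0.776749,-0.629811)
center distance |VC| = r/sin(θ/2) = 0.704635/sin(65.1479°) = 0.776547
C = V + |VC|·bis = (-0.9005,-18.2829)
T_A = V + ((C−V)·d_A)·d_A = V + 0.3264·d_A = (-0.5904,-17.6502)
T_B = V + ((C−V)·d_B)·d_B = V + 0.3264·d_B = (-0.2174,-18.1102)
sweep = 180° − θ = 49.7043°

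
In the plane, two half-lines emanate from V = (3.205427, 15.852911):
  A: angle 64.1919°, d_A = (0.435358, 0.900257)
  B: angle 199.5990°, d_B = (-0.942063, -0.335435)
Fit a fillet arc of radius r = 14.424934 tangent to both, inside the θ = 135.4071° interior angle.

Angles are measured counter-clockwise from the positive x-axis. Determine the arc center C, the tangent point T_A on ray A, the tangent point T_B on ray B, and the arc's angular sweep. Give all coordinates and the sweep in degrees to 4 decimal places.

bisector direction at 131.8955° = (-0.667773,0.744365)
center distance |VC| = r/sin(θ/2) = 14.424934/sin(67.7036°) = 15.590592
C = V + |VC|·bis = (-7.2056,27.4580)
T_A = V + ((C−V)·d_A)·d_A = V + 5.9151·d_A = (5.7806,21.1780)
T_B = V + ((C−V)·d_B)·d_B = V + 5.9151·d_B = (-2.3669,13.8688)
sweep = 180° − θ = 44.5929°

center=(-7.2056,27.4580) T_A=(5.7806,21.1780) T_B=(-2.3669,13.8688) sweep=44.5929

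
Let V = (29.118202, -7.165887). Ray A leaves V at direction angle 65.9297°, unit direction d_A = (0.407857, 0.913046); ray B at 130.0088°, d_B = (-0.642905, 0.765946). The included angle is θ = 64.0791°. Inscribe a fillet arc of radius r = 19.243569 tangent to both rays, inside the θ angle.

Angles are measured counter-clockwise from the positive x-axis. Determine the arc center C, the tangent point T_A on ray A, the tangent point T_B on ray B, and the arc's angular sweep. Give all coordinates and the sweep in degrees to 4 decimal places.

center=(24.0891,28.7579) T_A=(41.6594,20.9093) T_B=(9.3496,16.3861) sweep=115.9209

bisector direction at 97.9693° = (-0.138642,0.990343)
center distance |VC| = r/sin(θ/2) = 19.243569/sin(32.0395°) = 36.274090
C = V + |VC|·bis = (24.0891,28.7579)
T_A = V + ((C−V)·d_A)·d_A = V + 30.7489·d_A = (41.6594,20.9093)
T_B = V + ((C−V)·d_B)·d_B = V + 30.7489·d_B = (9.3496,16.3861)
sweep = 180° − θ = 115.9209°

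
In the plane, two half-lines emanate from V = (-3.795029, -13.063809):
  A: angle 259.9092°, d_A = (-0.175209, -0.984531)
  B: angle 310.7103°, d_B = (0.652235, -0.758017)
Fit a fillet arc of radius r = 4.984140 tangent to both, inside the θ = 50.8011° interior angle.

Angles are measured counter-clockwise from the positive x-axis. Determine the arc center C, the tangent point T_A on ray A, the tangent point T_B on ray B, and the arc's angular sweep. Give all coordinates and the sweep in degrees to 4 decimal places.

bisector direction at 285.3098° = (0.264037,-0.964513)
center distance |VC| = r/sin(θ/2) = 4.984140/sin(25.4005°) = 11.619564
C = V + |VC|·bis = (-0.7270,-24.2710)
T_A = V + ((C−V)·d_A)·d_A = V + 10.4963·d_A = (-5.6341,-23.3978)
T_B = V + ((C−V)·d_B)·d_B = V + 10.4963·d_B = (3.0510,-21.0202)
sweep = 180° − θ = 129.1989°

center=(-0.7270,-24.2710) T_A=(-5.6341,-23.3978) T_B=(3.0510,-21.0202) sweep=129.1989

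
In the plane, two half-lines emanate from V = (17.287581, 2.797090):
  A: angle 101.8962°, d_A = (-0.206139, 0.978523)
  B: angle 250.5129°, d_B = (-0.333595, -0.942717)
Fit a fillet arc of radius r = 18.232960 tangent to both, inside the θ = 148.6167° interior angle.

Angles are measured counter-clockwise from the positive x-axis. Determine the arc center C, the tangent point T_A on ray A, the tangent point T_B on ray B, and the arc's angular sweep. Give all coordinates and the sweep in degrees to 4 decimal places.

center=(-1.6097,4.0507) T_A=(16.2317,7.8093) T_B=(15.5788,-2.0317) sweep=31.3833

bisector direction at 176.2046° = (-0.997807,0.066195)
center distance |VC| = r/sin(θ/2) = 18.232960/sin(74.3084°) = 18.938786
C = V + |VC|·bis = (-1.6097,4.0507)
T_A = V + ((C−V)·d_A)·d_A = V + 5.1222·d_A = (16.2317,7.8093)
T_B = V + ((C−V)·d_B)·d_B = V + 5.1222·d_B = (15.5788,-2.0317)
sweep = 180° − θ = 31.3833°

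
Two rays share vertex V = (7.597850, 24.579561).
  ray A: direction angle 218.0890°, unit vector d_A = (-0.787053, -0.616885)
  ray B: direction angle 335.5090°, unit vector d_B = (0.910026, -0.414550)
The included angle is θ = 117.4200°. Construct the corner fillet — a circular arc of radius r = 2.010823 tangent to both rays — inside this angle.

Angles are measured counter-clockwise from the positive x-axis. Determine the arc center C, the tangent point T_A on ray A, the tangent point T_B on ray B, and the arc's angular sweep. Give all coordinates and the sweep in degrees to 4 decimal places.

center=(7.8764,22.2430) T_A=(6.6360,23.8257) T_B=(8.7100,24.0729) sweep=62.5800

bisector direction at 276.7990° = (0.118387,-0.992968)
center distance |VC| = r/sin(θ/2) = 2.010823/sin(58.7100°) = 2.353080
C = V + |VC|·bis = (7.8764,22.2430)
T_A = V + ((C−V)·d_A)·d_A = V + 1.2221·d_A = (6.6360,23.8257)
T_B = V + ((C−V)·d_B)·d_B = V + 1.2221·d_B = (8.7100,24.0729)
sweep = 180° − θ = 62.5800°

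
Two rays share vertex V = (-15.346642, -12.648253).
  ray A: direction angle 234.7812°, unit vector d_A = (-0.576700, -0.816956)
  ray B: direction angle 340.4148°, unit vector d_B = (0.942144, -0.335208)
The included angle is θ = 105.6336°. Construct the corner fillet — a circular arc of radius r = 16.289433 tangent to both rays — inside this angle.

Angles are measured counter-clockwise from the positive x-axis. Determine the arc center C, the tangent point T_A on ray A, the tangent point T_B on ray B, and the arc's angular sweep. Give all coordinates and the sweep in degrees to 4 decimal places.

bisector direction at 287.5980° = (0.302337,-0.953201)
center distance |VC| = r/sin(θ/2) = 16.289433/sin(52.8168°) = 20.445948
C = V + |VC|·bis = (-9.1651,-32.1374)
T_A = V + ((C−V)·d_A)·d_A = V + 12.3568·d_A = (-22.4728,-22.7432)
T_B = V + ((C−V)·d_B)·d_B = V + 12.3568·d_B = (-3.7047,-16.7904)
sweep = 180° − θ = 74.3664°

center=(-9.1651,-32.1374) T_A=(-22.4728,-22.7432) T_B=(-3.7047,-16.7904) sweep=74.3664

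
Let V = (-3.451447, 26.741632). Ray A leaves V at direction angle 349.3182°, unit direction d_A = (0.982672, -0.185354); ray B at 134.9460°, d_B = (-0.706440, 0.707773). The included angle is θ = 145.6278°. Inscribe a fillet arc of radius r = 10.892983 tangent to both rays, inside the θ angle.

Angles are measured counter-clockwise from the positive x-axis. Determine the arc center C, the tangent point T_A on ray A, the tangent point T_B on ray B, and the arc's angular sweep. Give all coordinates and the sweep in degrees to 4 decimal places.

center=(1.8783,36.8214) T_A=(-0.1408,26.1172) T_B=(-5.8315,29.1262) sweep=34.3722

bisector direction at 62.1321° = (0.467435,0.884028)
center distance |VC| = r/sin(θ/2) = 10.892983/sin(72.8139°) = 11.402085
C = V + |VC|·bis = (1.8783,36.8214)
T_A = V + ((C−V)·d_A)·d_A = V + 3.3690·d_A = (-0.1408,26.1172)
T_B = V + ((C−V)·d_B)·d_B = V + 3.3690·d_B = (-5.8315,29.1262)
sweep = 180° − θ = 34.3722°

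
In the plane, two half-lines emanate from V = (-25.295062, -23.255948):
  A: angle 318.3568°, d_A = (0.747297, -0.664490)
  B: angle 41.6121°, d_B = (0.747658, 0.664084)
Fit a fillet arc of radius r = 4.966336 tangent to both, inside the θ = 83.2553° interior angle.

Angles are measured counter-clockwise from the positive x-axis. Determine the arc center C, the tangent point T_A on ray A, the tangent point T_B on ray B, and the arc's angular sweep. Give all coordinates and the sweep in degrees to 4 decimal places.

bisector direction at 359.9845° = (1.000000,-0.000271)
center distance |VC| = r/sin(θ/2) = 4.966336/sin(41.6277°) = 7.476190
C = V + |VC|·bis = (-17.8189,-23.2580)
T_A = V + ((C−V)·d_A)·d_A = V + 5.5883·d_A = (-21.1190,-26.9693)
T_B = V + ((C−V)·d_B)·d_B = V + 5.5883·d_B = (-21.1169,-19.5449)
sweep = 180° − θ = 96.7447°

center=(-17.8189,-23.2580) T_A=(-21.1190,-26.9693) T_B=(-21.1169,-19.5449) sweep=96.7447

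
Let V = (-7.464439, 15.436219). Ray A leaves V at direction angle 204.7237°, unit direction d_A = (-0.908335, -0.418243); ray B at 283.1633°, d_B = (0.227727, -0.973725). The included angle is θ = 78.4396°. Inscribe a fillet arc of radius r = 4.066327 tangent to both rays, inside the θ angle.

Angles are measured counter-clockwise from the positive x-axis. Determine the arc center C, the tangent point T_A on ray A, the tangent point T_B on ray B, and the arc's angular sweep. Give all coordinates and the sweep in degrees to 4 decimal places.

center=(-10.2893,9.6588) T_A=(-11.9900,13.3524) T_B=(-6.3298,10.5848) sweep=101.5604

bisector direction at 243.9435° = (-0.439257,-0.898361)
center distance |VC| = r/sin(θ/2) = 4.066327/sin(39.2198°) = 6.431039
C = V + |VC|·bis = (-10.2893,9.6588)
T_A = V + ((C−V)·d_A)·d_A = V + 4.9823·d_A = (-11.9900,13.3524)
T_B = V + ((C−V)·d_B)·d_B = V + 4.9823·d_B = (-6.3298,10.5848)
sweep = 180° − θ = 101.5604°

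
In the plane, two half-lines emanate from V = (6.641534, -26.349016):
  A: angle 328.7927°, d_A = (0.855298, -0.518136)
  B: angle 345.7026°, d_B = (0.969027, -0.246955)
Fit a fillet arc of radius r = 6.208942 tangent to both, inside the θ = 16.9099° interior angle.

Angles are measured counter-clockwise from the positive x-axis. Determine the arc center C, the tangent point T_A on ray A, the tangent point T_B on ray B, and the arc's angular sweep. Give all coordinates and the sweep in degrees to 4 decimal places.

bisector direction at 337.2477° = (0.922185,-0.386749)
center distance |VC| = r/sin(θ/2) = 6.208942/sin(8.4550°) = 42.228585
C = V + |VC|·bis = (45.5841,-42.6809)
T_A = V + ((C−V)·d_A)·d_A = V + 41.7696·d_A = (42.3670,-47.9914)
T_B = V + ((C−V)·d_B)·d_B = V + 41.7696·d_B = (47.1174,-36.6642)
sweep = 180° − θ = 163.0901°

center=(45.5841,-42.6809) T_A=(42.3670,-47.9914) T_B=(47.1174,-36.6642) sweep=163.0901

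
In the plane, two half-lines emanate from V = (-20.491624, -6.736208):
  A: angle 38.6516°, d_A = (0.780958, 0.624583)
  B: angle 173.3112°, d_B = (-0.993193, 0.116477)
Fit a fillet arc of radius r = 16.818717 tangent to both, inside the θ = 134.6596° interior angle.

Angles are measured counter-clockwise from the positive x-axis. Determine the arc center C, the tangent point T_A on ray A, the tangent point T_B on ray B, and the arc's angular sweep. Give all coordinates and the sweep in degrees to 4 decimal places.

center=(-25.5100,10.7863) T_A=(-15.0053,-2.3484) T_B=(-27.4690,-5.9179) sweep=45.3404

bisector direction at 105.9814° = (-0.275325,0.961351)
center distance |VC| = r/sin(θ/2) = 16.818717/sin(67.3298°) = 18.226956
C = V + |VC|·bis = (-25.5100,10.7863)
T_A = V + ((C−V)·d_A)·d_A = V + 7.0251·d_A = (-15.0053,-2.3484)
T_B = V + ((C−V)·d_B)·d_B = V + 7.0251·d_B = (-27.4690,-5.9179)
sweep = 180° − θ = 45.3404°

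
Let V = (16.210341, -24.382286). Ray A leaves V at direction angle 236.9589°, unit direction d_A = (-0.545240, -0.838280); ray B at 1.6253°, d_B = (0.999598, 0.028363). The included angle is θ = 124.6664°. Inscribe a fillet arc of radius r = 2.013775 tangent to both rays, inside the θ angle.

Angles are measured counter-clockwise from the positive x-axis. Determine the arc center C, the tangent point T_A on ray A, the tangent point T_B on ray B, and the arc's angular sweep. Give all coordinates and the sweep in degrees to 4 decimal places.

bisector direction at 299.2921° = (0.489262,-0.872137)
center distance |VC| = r/sin(θ/2) = 2.013775/sin(62.3332°) = 2.273749
C = V + |VC|·bis = (17.3228,-26.3653)
T_A = V + ((C−V)·d_A)·d_A = V + 1.0558·d_A = (15.6347,-25.2673)
T_B = V + ((C−V)·d_B)·d_B = V + 1.0558·d_B = (17.2657,-24.3523)
sweep = 180° − θ = 55.3336°

center=(17.3228,-26.3653) T_A=(15.6347,-25.2673) T_B=(17.2657,-24.3523) sweep=55.3336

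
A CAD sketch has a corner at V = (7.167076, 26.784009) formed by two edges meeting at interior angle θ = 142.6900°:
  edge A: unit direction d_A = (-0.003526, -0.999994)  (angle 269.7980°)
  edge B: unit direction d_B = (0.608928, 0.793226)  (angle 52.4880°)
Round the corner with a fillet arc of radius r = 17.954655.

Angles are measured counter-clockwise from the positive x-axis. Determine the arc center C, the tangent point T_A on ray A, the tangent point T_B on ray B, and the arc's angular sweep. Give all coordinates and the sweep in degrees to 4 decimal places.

bisector direction at 341.1430° = (0.946328,-0.323207)
center distance |VC| = r/sin(θ/2) = 17.954655/sin(71.3450°) = 18.950268
C = V + |VC|·bis = (25.1002,20.6591)
T_A = V + ((C−V)·d_A)·d_A = V + 6.0616·d_A = (7.1457,20.7224)
T_B = V + ((C−V)·d_B)·d_B = V + 6.0616·d_B = (10.8582,31.5922)
sweep = 180° − θ = 37.3100°

center=(25.1002,20.6591) T_A=(7.1457,20.7224) T_B=(10.8582,31.5922) sweep=37.3100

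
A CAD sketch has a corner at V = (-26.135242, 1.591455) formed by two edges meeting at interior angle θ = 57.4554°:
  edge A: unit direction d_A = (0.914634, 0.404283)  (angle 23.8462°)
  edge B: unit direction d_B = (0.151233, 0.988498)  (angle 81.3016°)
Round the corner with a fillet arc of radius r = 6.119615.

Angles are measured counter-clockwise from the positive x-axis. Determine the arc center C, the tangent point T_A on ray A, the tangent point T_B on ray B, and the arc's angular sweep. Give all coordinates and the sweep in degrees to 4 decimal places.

bisector direction at 52.5739° = (0.607738,0.794138)
center distance |VC| = r/sin(θ/2) = 6.119615/sin(28.7277°) = 12.732023
C = V + |VC|·bis = (-18.3975,11.7024)
T_A = V + ((C−V)·d_A)·d_A = V + 11.1649·d_A = (-15.9235,6.1052)
T_B = V + ((C−V)·d_B)·d_B = V + 11.1649·d_B = (-24.4467,12.6279)
sweep = 180° − θ = 122.5446°

center=(-18.3975,11.7024) T_A=(-15.9235,6.1052) T_B=(-24.4467,12.6279) sweep=122.5446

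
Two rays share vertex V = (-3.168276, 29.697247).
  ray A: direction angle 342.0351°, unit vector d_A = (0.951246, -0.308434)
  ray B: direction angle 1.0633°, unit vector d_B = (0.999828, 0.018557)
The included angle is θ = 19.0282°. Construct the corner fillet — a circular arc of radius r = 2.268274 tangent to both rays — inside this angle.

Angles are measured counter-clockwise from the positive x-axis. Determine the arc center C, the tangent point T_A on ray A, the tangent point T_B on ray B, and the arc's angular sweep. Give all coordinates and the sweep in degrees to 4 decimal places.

bisector direction at 351.5492° = (0.989142,-0.146960)
center distance |VC| = r/sin(θ/2) = 2.268274/sin(9.5141°) = 13.722970
C = V + |VC|·bis = (10.4057,27.6805)
T_A = V + ((C−V)·d_A)·d_A = V + 13.5342·d_A = (9.7061,25.5228)
T_B = V + ((C−V)·d_B)·d_B = V + 13.5342·d_B = (10.3636,29.9484)
sweep = 180° − θ = 160.9718°

center=(10.4057,27.6805) T_A=(9.7061,25.5228) T_B=(10.3636,29.9484) sweep=160.9718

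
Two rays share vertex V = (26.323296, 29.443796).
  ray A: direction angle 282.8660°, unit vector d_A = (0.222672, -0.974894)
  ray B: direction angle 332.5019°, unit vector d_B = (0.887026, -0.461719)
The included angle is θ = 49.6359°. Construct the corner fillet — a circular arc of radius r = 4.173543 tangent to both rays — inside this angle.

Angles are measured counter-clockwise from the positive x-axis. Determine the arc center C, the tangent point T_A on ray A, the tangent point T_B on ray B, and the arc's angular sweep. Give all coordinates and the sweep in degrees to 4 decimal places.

center=(32.4017,21.5748) T_A=(28.3329,20.6454) T_B=(34.3287,25.2768) sweep=130.3641

bisector direction at 307.6839° = (0.611305,-0.791395)
center distance |VC| = r/sin(θ/2) = 4.173543/sin(24.8179°) = 9.943246
C = V + |VC|·bis = (32.4017,21.5748)
T_A = V + ((C−V)·d_A)·d_A = V + 9.0249·d_A = (28.3329,20.6454)
T_B = V + ((C−V)·d_B)·d_B = V + 9.0249·d_B = (34.3287,25.2768)
sweep = 180° − θ = 130.3641°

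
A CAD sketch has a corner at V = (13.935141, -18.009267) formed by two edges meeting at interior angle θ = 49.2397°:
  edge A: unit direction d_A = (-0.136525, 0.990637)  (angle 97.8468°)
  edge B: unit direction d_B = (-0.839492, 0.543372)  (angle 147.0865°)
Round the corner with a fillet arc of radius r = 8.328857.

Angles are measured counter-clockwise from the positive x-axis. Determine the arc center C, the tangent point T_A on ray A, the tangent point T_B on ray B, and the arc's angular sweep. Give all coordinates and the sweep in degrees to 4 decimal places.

bisector direction at 122.4667° = (-0.536809,0.843704)
center distance |VC| = r/sin(θ/2) = 8.328857/sin(24.6198°) = 19.992659
C = V + |VC|·bis = (3.2029,-1.1414)
T_A = V + ((C−V)·d_A)·d_A = V + 18.1752·d_A = (11.4538,-0.0043)
T_B = V + ((C−V)·d_B)·d_B = V + 18.1752·d_B = (-1.3228,-8.1334)
sweep = 180° − θ = 130.7603°

center=(3.2029,-1.1414) T_A=(11.4538,-0.0043) T_B=(-1.3228,-8.1334) sweep=130.7603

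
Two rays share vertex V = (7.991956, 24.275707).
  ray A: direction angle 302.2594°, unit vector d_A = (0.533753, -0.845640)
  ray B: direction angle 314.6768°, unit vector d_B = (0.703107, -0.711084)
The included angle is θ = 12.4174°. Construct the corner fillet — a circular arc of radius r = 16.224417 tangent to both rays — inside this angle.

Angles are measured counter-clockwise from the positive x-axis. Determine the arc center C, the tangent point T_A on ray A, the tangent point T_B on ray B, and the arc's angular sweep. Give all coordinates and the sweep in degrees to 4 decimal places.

center=(101.3145,-93.1810) T_A=(87.5945,-101.8409) T_B=(112.8515,-81.7735) sweep=167.5826

bisector direction at 308.4681° = (0.622079,-0.782955)
center distance |VC| = r/sin(θ/2) = 16.224417/sin(6.2087°) = 150.017295
C = V + |VC|·bis = (101.3145,-93.1810)
T_A = V + ((C−V)·d_A)·d_A = V + 149.1374·d_A = (87.5945,-101.8409)
T_B = V + ((C−V)·d_B)·d_B = V + 149.1374·d_B = (112.8515,-81.7735)
sweep = 180° − θ = 167.5826°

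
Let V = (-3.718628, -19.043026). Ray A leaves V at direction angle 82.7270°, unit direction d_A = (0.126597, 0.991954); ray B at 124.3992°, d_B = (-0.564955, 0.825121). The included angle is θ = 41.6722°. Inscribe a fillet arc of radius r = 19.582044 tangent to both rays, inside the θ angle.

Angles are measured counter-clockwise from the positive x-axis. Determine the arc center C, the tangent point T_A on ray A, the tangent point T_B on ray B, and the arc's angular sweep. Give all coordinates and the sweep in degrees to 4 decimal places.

bisector direction at 103.5631° = (-0.234516,0.972112)
center distance |VC| = r/sin(θ/2) = 19.582044/sin(20.8361°) = 55.052770
C = V + |VC|·bis = (-16.6294,34.4744)
T_A = V + ((C−V)·d_A)·d_A = V + 51.4524·d_A = (2.7951,31.9954)
T_B = V + ((C−V)·d_B)·d_B = V + 51.4524·d_B = (-32.7870,23.4115)
sweep = 180° − θ = 138.3278°

center=(-16.6294,34.4744) T_A=(2.7951,31.9954) T_B=(-32.7870,23.4115) sweep=138.3278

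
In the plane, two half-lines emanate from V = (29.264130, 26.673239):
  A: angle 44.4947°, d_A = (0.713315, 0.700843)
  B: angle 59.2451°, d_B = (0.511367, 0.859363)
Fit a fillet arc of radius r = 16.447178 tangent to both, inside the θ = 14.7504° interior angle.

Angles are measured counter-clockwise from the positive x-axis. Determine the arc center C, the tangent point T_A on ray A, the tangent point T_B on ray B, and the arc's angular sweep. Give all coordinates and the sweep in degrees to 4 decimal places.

bisector direction at 51.8699° = (0.617449,0.786611)
center distance |VC| = r/sin(θ/2) = 16.447178/sin(7.3752°) = 128.126867
C = V + |VC|·bis = (108.3760,127.4592)
T_A = V + ((C−V)·d_A)·d_A = V + 127.0669·d_A = (119.9029,115.7272)
T_B = V + ((C−V)·d_B)·d_B = V + 127.0669·d_B = (94.2419,135.8697)
sweep = 180° − θ = 165.2496°

center=(108.3760,127.4592) T_A=(119.9029,115.7272) T_B=(94.2419,135.8697) sweep=165.2496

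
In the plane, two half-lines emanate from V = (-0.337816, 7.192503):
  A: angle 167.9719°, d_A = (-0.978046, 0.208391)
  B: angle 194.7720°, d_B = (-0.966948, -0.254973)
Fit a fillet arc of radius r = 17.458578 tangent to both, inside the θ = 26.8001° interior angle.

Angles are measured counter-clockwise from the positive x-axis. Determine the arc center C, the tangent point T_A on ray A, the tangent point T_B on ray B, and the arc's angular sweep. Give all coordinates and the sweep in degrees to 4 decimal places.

bisector direction at 181.3720° = (-0.999713,-0.023943)
center distance |VC| = r/sin(θ/2) = 17.458578/sin(13.4001°) = 75.334075
C = V + |VC|·bis = (-75.6503,5.3888)
T_A = V + ((C−V)·d_A)·d_A = V + 73.2832·d_A = (-72.0121,22.4641)
T_B = V + ((C−V)·d_B)·d_B = V + 73.2832·d_B = (-71.1988,-11.4927)
sweep = 180° − θ = 153.1999°

center=(-75.6503,5.3888) T_A=(-72.0121,22.4641) T_B=(-71.1988,-11.4927) sweep=153.1999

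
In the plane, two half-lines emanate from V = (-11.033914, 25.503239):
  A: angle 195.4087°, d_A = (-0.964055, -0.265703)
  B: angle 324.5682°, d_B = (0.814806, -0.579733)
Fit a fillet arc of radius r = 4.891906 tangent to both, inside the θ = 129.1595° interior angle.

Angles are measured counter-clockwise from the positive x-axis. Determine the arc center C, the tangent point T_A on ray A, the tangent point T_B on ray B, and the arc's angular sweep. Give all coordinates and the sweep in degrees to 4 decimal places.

center=(-11.9755,20.1694) T_A=(-13.2753,24.8855) T_B=(-9.1395,24.1554) sweep=50.8405

bisector direction at 259.9885° = (-0.173847,-0.984773)
center distance |VC| = r/sin(θ/2) = 4.891906/sin(64.5798°) = 5.416292
C = V + |VC|·bis = (-11.9755,20.1694)
T_A = V + ((C−V)·d_A)·d_A = V + 2.3250·d_A = (-13.2753,24.8855)
T_B = V + ((C−V)·d_B)·d_B = V + 2.3250·d_B = (-9.1395,24.1554)
sweep = 180° − θ = 50.8405°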